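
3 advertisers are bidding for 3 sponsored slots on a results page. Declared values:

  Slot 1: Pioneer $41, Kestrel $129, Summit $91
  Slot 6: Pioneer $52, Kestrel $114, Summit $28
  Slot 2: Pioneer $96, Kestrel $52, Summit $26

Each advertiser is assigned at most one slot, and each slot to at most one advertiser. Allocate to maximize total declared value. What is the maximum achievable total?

Maximum total: $301

Treat this as an assignment problem: match each advertiser to one slot.
Optimal: Pioneer→Slot 2 ($96), Kestrel→Slot 6 ($114), Summit→Slot 1 ($91) — total 96+114+91 = $301.
Max-entry greedy (repeatedly take the single best remaining cell) gives $253, worse by 48.
Next-best assignment: Pioneer→Slot 2, Kestrel→Slot 1, Summit→Slot 6 = $253.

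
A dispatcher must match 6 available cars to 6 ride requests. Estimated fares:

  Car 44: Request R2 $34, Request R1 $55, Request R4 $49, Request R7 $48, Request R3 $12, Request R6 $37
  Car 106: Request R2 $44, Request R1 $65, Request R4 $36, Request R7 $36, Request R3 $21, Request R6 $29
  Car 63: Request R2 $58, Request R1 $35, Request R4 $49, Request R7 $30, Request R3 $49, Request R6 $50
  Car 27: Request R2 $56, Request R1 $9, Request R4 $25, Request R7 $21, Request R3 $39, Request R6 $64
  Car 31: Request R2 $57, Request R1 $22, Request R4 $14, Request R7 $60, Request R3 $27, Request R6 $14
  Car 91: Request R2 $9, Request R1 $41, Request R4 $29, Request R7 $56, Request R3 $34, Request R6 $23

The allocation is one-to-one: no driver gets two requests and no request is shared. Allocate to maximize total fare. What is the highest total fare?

Optimal: Car 44→Request R4 ($49), Car 106→Request R1 ($65), Car 63→Request R3 ($49), Car 27→Request R6 ($64), Car 31→Request R2 ($57), Car 91→Request R7 ($56) — total 49+65+49+64+57+56 = $340.
Column-greedy (each request in turn goes to its best remaining driver) gives $294, worse by 46.
Checked against all permutations: $340 is optimal.

Max total: $340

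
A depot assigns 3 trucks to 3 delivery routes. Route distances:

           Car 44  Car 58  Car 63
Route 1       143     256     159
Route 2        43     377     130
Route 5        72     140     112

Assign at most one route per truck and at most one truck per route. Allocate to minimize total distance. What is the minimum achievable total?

This is a one-to-one assignment (minimum-cost bipartite matching).
Optimal: Car 44→Route 2 (43 km), Car 58→Route 5 (140 km), Car 63→Route 1 (159 km) — total 43+140+159 = 342 km.
Min-entry greedy (repeatedly take the single cheapest remaining cell) gives 411 km, worse by 69.
Next-best assignment: Car 44→Route 2, Car 58→Route 1, Car 63→Route 5 = 411 km.

Minimum total: 342 km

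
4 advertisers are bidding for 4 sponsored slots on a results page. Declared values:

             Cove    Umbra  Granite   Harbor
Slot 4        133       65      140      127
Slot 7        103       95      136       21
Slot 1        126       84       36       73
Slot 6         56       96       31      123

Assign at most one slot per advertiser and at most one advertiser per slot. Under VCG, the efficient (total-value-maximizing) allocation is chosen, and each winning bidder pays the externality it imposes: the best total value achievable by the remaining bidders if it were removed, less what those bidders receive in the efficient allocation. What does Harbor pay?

Harbor pays $7.

Efficient allocation: Cove→Slot 1 ($126), Umbra→Slot 6 ($96), Granite→Slot 7 ($136), Harbor→Slot 4 ($127); total welfare W = $485.
Harbor receives Slot 4 at value $127, so the others get W − 127 = $358.
Without Harbor: best allocation of the remaining 3 bidders over all 4 slots is Cove→Slot 4 ($133), Umbra→Slot 6 ($96), Granite→Slot 7 ($136), total $365.
VCG payment = (others' best without Harbor) − (others' welfare with Harbor) = 365 − 358 = $7.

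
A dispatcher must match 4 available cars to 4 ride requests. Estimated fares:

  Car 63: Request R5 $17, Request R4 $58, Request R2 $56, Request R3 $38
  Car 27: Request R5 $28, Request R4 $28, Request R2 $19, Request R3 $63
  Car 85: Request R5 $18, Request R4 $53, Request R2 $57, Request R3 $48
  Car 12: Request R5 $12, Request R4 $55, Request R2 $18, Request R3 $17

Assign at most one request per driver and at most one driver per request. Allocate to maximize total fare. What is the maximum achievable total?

Max total: $192

Optimal: Car 63→Request R5 ($17), Car 27→Request R3 ($63), Car 85→Request R2 ($57), Car 12→Request R4 ($55) — total 17+63+57+55 = $192.
Max-entry greedy (repeatedly take the single best remaining cell) gives $190, worse by 2.
No other one-to-one assignment exceeds $192.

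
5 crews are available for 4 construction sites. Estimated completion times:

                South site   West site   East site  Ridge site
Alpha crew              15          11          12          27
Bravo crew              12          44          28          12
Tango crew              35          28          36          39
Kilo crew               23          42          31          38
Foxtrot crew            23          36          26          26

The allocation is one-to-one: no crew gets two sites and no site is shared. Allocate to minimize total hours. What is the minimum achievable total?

Optimal: Kilo crew→South site (23 hours), Alpha crew→West site (11 hours), Foxtrot crew→East site (26 hours), Bravo crew→Ridge site (12 hours) — total 23+11+26+12 = 72 hours.
Row-greedy (each crew in turn takes its cheapest remaining site) gives 97 hours, worse by 25.

Minimum total: 72 hours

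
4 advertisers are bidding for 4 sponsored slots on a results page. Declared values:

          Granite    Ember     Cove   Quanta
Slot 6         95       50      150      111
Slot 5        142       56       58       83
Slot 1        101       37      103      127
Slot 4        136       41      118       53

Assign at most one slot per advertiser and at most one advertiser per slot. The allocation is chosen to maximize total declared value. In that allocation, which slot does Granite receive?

Treat this as an assignment problem: match each advertiser to one slot.
Optimal: Granite→Slot 4 ($136), Ember→Slot 5 ($56), Cove→Slot 6 ($150), Quanta→Slot 1 ($127) — total 136+56+150+127 = $469.
Row-greedy (each advertiser in turn takes its best remaining slot) gives $437, worse by 32.
Swapping Cove↔Granite (Cove→Slot 4 $118, Granite→Slot 6 $95) loses 73.
Granite's own top slot is Slot 5 ($142), but forcing Granite→Slot 5 and reassigning the rest optimally gives only $460 — worse by 9.

Granite receives Slot 4.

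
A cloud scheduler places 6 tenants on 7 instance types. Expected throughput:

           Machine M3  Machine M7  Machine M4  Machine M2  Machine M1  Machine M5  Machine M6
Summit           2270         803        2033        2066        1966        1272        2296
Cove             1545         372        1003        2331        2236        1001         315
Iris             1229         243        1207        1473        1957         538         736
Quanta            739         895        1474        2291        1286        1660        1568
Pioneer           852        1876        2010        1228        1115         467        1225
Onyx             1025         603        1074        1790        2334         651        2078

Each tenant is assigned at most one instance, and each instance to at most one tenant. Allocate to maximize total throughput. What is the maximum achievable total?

Max total: 12306 ops/s

Optimal: Summit→Machine M3 (2270 ops/s), Cove→Machine M2 (2331 ops/s), Iris→Machine M1 (1957 ops/s), Quanta→Machine M5 (1660 ops/s), Pioneer→Machine M4 (2010 ops/s), Onyx→Machine M6 (2078 ops/s) — total 2270+2331+1957+1660+2010+2078 = 12306 ops/s.
Row-greedy (each tenant in turn takes its best remaining instance) gives 11279 ops/s, worse by 1027.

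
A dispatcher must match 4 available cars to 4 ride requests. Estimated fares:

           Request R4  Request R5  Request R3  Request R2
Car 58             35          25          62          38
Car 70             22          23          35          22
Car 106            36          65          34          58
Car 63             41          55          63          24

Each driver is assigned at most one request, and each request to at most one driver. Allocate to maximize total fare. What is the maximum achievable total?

Max total: $197

This is the linear assignment problem.
Optimal: Car 58→Request R3 ($62), Car 70→Request R4 ($22), Car 106→Request R2 ($58), Car 63→Request R5 ($55) — total 62+22+58+55 = $197.
Row-greedy (each driver in turn takes its best remaining request) gives $184, worse by 13.
Every other assignment is strictly worse.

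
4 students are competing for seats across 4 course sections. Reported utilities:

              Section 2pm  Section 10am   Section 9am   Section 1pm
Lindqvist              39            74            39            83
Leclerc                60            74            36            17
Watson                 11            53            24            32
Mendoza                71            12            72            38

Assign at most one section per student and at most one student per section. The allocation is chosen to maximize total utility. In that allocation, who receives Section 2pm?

Leclerc receives Section 2pm.

Treat this as an assignment problem: match each student to one section.
Optimal: Lindqvist→Section 1pm (83 points), Leclerc→Section 2pm (60 points), Watson→Section 10am (53 points), Mendoza→Section 9am (72 points) — total 83+60+53+72 = 268 points.
Column-greedy (each section in turn goes to its best remaining student) gives 213 points, worse by 55.
Checked against all permutations: 268 points is optimal.
Leclerc's own top section is Section 10am (74 points), but forcing Leclerc→Section 10am and reassigning the rest optimally gives only 252 points — worse by 16.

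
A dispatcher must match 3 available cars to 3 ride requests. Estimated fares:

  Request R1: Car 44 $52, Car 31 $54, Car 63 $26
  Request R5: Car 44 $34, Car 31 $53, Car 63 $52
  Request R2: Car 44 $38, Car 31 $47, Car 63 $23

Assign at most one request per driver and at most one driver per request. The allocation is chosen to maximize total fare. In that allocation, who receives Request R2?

This is the linear assignment problem.
Optimal: Car 44→Request R1 ($52), Car 31→Request R2 ($47), Car 63→Request R5 ($52) — total 52+47+52 = $151.
No other one-to-one assignment exceeds $151.
Car 31's own top request is Request R1 ($54), but forcing Car 31→Request R1 and reassigning the rest optimally gives only $144 — worse by 7.

Car 31 receives Request R2.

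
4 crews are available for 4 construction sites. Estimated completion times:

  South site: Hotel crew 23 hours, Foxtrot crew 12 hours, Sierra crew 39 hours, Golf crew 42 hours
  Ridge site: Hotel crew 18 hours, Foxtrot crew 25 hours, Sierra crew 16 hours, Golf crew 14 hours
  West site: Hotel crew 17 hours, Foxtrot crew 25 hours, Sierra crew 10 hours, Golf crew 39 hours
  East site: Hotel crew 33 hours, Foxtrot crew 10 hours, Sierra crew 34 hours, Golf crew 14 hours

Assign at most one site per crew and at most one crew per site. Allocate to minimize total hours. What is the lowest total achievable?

Min total: 54 hours

Optimal: Hotel crew→Ridge site (18 hours), Foxtrot crew→South site (12 hours), Sierra crew→West site (10 hours), Golf crew→East site (14 hours) — total 18+12+10+14 = 54 hours.
Row-greedy (each crew in turn takes its cheapest remaining site) gives 85 hours, worse by 31.
Next-best assignment: Hotel crew→South site, Foxtrot crew→East site, Sierra crew→West site, Golf crew→Ridge site = 57 hours.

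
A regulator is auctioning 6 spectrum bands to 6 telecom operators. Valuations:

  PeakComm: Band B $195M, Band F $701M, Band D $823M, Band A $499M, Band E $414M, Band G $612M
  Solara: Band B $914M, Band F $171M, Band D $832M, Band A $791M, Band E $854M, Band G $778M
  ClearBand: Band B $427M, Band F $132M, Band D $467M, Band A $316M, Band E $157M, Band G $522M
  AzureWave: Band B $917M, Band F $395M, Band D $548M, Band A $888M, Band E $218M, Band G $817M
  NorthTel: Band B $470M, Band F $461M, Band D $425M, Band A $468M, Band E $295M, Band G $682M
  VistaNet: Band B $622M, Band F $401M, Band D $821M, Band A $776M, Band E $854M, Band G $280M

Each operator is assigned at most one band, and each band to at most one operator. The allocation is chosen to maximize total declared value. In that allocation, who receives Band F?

Treat this as an assignment problem: match each operator to one band.
Optimal: PeakComm→Band F ($701M), Solara→Band B ($914M), ClearBand→Band D ($467M), AzureWave→Band A ($888M), NorthTel→Band G ($682M), VistaNet→Band E ($854M) — total 701+914+467+888+682+854 = $4506M.
Row-greedy (each operator in turn takes its best remaining band) gives $4462M, worse by 44.
PeakComm's own top band is Band D ($823M), but forcing PeakComm→Band D and reassigning the rest optimally gives only $4462M — worse by 44.

PeakComm receives Band F.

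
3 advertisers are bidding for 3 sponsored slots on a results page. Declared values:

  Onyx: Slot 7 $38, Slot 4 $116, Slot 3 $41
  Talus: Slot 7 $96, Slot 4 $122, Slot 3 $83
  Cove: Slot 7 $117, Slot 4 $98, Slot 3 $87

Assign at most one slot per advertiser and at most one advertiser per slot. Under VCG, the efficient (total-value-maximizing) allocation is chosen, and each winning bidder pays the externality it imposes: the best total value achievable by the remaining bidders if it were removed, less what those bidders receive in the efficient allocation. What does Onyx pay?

Efficient allocation: Onyx→Slot 4 ($116), Talus→Slot 3 ($83), Cove→Slot 7 ($117); total welfare W = $316.
Onyx receives Slot 4 at value $116, so the others get W − 116 = $200.
Without Onyx: best allocation of the remaining 2 bidders over all 3 slots is Talus→Slot 4 ($122), Cove→Slot 7 ($117), total $239.
VCG payment = (others' best without Onyx) − (others' welfare with Onyx) = 239 − 200 = $39.

Onyx pays $39.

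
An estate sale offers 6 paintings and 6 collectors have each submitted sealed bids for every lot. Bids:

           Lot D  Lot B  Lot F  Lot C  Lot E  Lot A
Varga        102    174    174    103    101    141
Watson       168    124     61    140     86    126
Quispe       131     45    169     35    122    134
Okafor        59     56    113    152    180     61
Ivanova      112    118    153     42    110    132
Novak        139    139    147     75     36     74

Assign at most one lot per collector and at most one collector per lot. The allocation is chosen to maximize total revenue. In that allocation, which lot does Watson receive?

Watson receives Lot C.

Optimal: Varga→Lot B ($174), Watson→Lot C ($140), Quispe→Lot F ($169), Okafor→Lot E ($180), Ivanova→Lot A ($132), Novak→Lot D ($139) — total 174+140+169+180+132+139 = $934.
Max-entry greedy (repeatedly take the single best remaining cell) gives $898, worse by 36.
Every other assignment is strictly worse.
Watson's own top lot is Lot D ($168), but forcing Watson→Lot D and reassigning the rest optimally gives only $898 — worse by 36.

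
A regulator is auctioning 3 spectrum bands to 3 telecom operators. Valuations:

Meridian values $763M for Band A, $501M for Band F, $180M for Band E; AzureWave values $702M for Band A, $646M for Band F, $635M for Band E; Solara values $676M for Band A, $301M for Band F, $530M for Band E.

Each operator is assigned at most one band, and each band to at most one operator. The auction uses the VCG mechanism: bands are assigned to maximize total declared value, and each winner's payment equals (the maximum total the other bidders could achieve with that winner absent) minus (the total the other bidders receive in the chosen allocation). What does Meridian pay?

Efficient allocation: Meridian→Band A ($763M), AzureWave→Band F ($646M), Solara→Band E ($530M); total welfare W = $1939M.
Meridian receives Band A at value $763M, so the others get W − 763 = $1176M.
Without Meridian: best allocation of the remaining 2 bidders over all 3 bands is AzureWave→Band F ($646M), Solara→Band A ($676M), total $1322M.
VCG payment = (others' best without Meridian) − (others' welfare with Meridian) = 1322 − 1176 = $146M.

Meridian pays $146M.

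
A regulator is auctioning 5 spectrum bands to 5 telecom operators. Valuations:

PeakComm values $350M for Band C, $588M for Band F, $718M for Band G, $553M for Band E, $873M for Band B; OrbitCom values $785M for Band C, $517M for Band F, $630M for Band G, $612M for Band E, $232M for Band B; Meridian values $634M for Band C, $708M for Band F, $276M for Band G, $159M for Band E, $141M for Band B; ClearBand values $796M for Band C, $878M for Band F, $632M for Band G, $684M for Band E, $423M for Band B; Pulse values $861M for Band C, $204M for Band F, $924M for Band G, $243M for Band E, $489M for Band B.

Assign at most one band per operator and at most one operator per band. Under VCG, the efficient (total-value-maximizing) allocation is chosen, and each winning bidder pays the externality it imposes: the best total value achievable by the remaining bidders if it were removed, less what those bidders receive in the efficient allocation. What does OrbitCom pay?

Efficient allocation: PeakComm→Band B ($873M), OrbitCom→Band C ($785M), Meridian→Band F ($708M), ClearBand→Band E ($684M), Pulse→Band G ($924M); total welfare W = $3974M.
OrbitCom receives Band C at value $785M, so the others get W − 785 = $3189M.
Without OrbitCom: best allocation of the remaining 4 bidders over all 5 bands is PeakComm→Band B ($873M), Meridian→Band C ($634M), ClearBand→Band F ($878M), Pulse→Band G ($924M), total $3309M.
VCG payment = (others' best without OrbitCom) − (others' welfare with OrbitCom) = 3309 − 3189 = $120M.

OrbitCom pays $120M.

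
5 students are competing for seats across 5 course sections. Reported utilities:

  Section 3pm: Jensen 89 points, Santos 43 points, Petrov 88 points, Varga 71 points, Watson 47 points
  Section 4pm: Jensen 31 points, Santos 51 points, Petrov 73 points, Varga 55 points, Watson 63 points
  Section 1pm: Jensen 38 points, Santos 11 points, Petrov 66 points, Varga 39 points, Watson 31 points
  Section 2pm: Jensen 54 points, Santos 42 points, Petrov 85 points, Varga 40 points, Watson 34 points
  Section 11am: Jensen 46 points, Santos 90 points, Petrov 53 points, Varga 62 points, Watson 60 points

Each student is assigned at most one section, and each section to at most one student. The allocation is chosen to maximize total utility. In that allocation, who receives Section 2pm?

This is a one-to-one assignment (maximum-weight bipartite matching).
Optimal: Jensen→Section 3pm (89 points), Santos→Section 11am (90 points), Petrov→Section 2pm (85 points), Varga→Section 1pm (39 points), Watson→Section 4pm (63 points) — total 89+90+85+39+63 = 366 points.
Column-greedy (each section in turn goes to its best remaining student) gives 303 points, worse by 63.
Next-best assignment: Jensen→Section 3pm, Santos→Section 11am, Petrov→Section 2pm, Varga→Section 4pm, Watson→Section 1pm = 350 points.
Swapping Santos↔Jensen (Santos→Section 3pm 43 points, Jensen→Section 11am 46 points) loses 90.
Every other assignment is strictly worse.
Petrov's own top section is Section 3pm (88 points), but forcing Petrov→Section 3pm and reassigning the rest optimally gives only 334 points — worse by 32.

Petrov receives Section 2pm.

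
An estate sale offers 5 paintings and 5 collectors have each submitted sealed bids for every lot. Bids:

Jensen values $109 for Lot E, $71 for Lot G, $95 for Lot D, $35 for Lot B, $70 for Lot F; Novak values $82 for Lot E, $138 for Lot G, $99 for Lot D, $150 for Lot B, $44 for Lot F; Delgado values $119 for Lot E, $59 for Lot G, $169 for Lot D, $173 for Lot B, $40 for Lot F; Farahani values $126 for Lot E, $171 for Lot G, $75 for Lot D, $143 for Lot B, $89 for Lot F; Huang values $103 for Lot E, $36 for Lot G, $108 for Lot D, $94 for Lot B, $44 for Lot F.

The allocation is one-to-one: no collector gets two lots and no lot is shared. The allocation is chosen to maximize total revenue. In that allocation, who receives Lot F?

Optimal: Jensen→Lot F ($70), Novak→Lot B ($150), Delgado→Lot D ($169), Farahani→Lot G ($171), Huang→Lot E ($103) — total 70+150+169+171+103 = $663.
Max-entry greedy (repeatedly take the single best remaining cell) gives $605, worse by 58.
Every other assignment is strictly worse.
Jensen's own top lot is Lot E ($109), but forcing Jensen→Lot E and reassigning the rest optimally gives only $643 — worse by 20.

Jensen receives Lot F.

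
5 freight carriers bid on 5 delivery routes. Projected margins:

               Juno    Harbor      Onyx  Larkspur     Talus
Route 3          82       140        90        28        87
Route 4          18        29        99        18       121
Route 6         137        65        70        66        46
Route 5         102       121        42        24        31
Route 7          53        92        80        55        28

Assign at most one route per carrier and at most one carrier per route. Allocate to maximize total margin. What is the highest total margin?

Optimal: Juno→Route 6 ($137k), Harbor→Route 5 ($121k), Onyx→Route 3 ($90k), Larkspur→Route 7 ($55k), Talus→Route 4 ($121k) — total 137+121+90+55+121 = $524k.
Row-greedy (each carrier in turn takes its best remaining route) gives $462k, worse by 62.

Maximum total: $524k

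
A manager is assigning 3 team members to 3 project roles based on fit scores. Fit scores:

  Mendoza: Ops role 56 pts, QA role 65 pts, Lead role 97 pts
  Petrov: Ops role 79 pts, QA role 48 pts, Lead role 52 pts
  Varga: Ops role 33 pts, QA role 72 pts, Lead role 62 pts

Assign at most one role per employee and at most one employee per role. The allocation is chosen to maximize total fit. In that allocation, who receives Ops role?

Optimal: Mendoza→Lead role (97 pts), Petrov→Ops role (79 pts), Varga→QA role (72 pts) — total 97+79+72 = 248 pts.
Next-best assignment: Mendoza→QA role, Petrov→Ops role, Varga→Lead role = 206 pts.
Every other assignment is strictly worse.

Petrov receives Ops role.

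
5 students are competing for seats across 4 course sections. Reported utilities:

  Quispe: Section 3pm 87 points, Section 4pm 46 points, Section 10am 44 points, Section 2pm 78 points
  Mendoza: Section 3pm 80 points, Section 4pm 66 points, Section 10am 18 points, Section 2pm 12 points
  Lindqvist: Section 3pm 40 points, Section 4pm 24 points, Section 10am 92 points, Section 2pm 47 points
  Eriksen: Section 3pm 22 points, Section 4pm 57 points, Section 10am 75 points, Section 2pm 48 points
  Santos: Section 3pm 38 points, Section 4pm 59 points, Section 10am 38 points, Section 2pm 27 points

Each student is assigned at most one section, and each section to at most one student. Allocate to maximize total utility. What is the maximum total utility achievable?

Maximum total: 309 points

Optimal: Mendoza→Section 3pm (80 points), Santos→Section 4pm (59 points), Lindqvist→Section 10am (92 points), Quispe→Section 2pm (78 points) — total 80+59+92+78 = 309 points.
No other one-to-one assignment exceeds 309 points.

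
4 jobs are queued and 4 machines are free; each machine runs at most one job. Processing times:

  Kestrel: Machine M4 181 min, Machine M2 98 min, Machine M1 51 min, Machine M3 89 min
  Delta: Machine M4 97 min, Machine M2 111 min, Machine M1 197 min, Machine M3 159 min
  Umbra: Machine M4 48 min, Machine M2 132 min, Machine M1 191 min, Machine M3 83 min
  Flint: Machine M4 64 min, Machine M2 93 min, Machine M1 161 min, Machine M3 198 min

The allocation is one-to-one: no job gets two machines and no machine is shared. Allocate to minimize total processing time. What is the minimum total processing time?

Optimal: Kestrel→Machine M1 (51 min), Delta→Machine M2 (111 min), Umbra→Machine M3 (83 min), Flint→Machine M4 (64 min) — total 51+111+83+64 = 309 min.
Row-greedy (each job in turn takes its cheapest remaining machine) gives 324 min, worse by 15.
Swapping Kestrel↔Delta (Kestrel→Machine M2 98 min, Delta→Machine M1 197 min) adds 133.

Minimum total: 309 min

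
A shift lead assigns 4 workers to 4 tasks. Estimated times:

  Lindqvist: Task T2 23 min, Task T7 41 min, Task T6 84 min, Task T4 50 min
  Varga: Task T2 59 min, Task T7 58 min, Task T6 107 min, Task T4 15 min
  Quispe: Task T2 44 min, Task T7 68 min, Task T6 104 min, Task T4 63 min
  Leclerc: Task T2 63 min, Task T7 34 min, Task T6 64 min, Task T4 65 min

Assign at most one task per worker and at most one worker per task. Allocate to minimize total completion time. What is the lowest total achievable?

Optimal: Lindqvist→Task T7 (41 min), Varga→Task T4 (15 min), Quispe→Task T2 (44 min), Leclerc→Task T6 (64 min) — total 41+15+44+64 = 164 min.
Column-greedy (each task in turn goes to its cheapest remaining worker) gives 176 min, worse by 12.
Swapping Quispe↔Leclerc (Quispe→Task T6 104 min, Leclerc→Task T2 63 min) adds 59.

Minimum total: 164 min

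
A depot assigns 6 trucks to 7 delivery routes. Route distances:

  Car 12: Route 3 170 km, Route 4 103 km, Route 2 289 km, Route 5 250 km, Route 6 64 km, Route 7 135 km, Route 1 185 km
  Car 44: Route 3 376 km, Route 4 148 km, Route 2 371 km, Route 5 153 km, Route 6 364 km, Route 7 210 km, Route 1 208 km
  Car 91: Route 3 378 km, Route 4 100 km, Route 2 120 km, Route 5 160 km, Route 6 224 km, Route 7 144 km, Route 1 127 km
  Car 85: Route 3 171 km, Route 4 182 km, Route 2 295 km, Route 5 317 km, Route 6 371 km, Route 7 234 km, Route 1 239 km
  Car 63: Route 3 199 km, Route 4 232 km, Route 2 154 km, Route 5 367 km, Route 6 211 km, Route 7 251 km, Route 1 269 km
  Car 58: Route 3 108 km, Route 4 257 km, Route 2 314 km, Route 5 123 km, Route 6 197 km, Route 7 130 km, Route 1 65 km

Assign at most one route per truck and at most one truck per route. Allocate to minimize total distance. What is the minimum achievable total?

Optimal: Car 12→Route 6 (64 km), Car 44→Route 5 (153 km), Car 91→Route 4 (100 km), Car 85→Route 3 (171 km), Car 63→Route 2 (154 km), Car 58→Route 1 (65 km) — total 64+153+100+171+154+65 = 707 km.
Column-greedy (each route in turn goes to its cheapest remaining truck) gives 813 km, worse by 106.

Min total: 707 km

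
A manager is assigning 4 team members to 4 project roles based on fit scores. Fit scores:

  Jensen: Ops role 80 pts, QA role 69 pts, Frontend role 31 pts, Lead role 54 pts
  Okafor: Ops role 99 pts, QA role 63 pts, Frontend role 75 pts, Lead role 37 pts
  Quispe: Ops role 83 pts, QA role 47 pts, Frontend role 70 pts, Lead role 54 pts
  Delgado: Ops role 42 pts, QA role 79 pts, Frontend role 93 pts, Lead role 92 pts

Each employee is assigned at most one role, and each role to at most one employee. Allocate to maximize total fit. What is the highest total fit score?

Max total: 330 pts

Optimal: Jensen→QA role (69 pts), Okafor→Ops role (99 pts), Quispe→Frontend role (70 pts), Delgado→Lead role (92 pts) — total 69+99+70+92 = 330 pts.
Row-greedy (each employee in turn takes its best remaining role) gives 288 pts, worse by 42.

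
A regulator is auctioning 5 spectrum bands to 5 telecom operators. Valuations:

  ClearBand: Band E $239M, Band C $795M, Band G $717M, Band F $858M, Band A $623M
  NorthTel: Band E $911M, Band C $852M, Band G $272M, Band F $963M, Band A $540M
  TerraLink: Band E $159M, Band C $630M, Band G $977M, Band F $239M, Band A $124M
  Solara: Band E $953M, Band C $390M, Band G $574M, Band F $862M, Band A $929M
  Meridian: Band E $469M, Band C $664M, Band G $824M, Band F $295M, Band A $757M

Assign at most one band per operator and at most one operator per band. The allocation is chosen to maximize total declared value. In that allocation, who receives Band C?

ClearBand receives Band C.

Treat this as an assignment problem: match each operator to one band.
Optimal: ClearBand→Band C ($795M), NorthTel→Band F ($963M), TerraLink→Band G ($977M), Solara→Band E ($953M), Meridian→Band A ($757M) — total 795+963+977+953+757 = $4445M.
Next-best assignment: ClearBand→Band F, NorthTel→Band C, TerraLink→Band G, Solara→Band E, Meridian→Band A = $4397M.
ClearBand's own top band is Band F ($858M), but forcing ClearBand→Band F and reassigning the rest optimally gives only $4397M — worse by 48.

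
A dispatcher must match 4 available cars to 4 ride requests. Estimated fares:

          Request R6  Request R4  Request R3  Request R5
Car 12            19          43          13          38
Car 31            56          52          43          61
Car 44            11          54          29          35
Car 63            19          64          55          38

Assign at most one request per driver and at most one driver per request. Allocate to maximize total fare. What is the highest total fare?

Treat this as an assignment problem: match each driver to one request.
Optimal: Car 12→Request R5 ($38), Car 31→Request R6 ($56), Car 44→Request R4 ($54), Car 63→Request R3 ($55) — total 38+56+54+55 = $203.
Column-greedy (each request in turn goes to its best remaining driver) gives $187, worse by 16.
Checked against all permutations: $203 is optimal.

Maximum total: $203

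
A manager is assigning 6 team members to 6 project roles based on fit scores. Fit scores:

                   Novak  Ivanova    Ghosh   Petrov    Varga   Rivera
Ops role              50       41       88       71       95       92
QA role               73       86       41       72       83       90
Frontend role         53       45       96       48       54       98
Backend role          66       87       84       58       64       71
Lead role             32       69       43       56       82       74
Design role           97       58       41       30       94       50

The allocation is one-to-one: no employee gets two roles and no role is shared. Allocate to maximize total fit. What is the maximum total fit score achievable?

Maximum total: 526 pts

Optimal: Novak→Design role (97 pts), Ivanova→Backend role (87 pts), Ghosh→Frontend role (96 pts), Petrov→QA role (72 pts), Varga→Lead role (82 pts), Rivera→Ops role (92 pts) — total 97+87+96+72+82+92 = 526 pts.
Max-entry greedy (repeatedly take the single best remaining cell) gives 492 pts, worse by 34.
Swapping Varga↔Ghosh (Varga→Frontend role 54 pts, Ghosh→Lead role 43 pts) loses 81.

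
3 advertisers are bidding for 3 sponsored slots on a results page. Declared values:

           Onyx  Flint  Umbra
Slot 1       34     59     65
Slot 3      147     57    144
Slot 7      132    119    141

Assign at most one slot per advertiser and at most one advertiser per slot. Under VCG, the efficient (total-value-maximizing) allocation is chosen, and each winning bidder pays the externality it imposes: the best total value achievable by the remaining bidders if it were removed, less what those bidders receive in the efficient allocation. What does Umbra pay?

Efficient allocation: Onyx→Slot 3 ($147), Flint→Slot 1 ($59), Umbra→Slot 7 ($141); total welfare W = $347.
Umbra receives Slot 7 at value $141, so the others get W − 141 = $206.
Without Umbra: best allocation of the remaining 2 bidders over all 3 slots is Onyx→Slot 3 ($147), Flint→Slot 7 ($119), total $266.
VCG payment = (others' best without Umbra) − (others' welfare with Umbra) = 266 − 206 = $60.

Umbra pays $60.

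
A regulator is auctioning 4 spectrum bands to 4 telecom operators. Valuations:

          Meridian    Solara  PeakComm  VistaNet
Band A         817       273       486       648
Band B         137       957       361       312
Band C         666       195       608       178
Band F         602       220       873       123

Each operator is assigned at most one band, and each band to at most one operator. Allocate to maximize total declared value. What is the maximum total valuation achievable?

Maximum total: $3144M

Optimal: Meridian→Band C ($666M), Solara→Band B ($957M), PeakComm→Band F ($873M), VistaNet→Band A ($648M) — total 666+957+873+648 = $3144M.
Column-greedy (each band in turn goes to its best remaining operator) gives $2505M, worse by 639.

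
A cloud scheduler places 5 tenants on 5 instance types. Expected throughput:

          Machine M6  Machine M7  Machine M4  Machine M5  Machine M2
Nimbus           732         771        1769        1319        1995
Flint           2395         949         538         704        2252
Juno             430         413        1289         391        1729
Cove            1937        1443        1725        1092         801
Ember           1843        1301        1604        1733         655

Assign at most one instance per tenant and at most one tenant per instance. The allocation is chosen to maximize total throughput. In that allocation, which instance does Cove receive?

Optimal: Nimbus→Machine M4 (1769 ops/s), Flint→Machine M6 (2395 ops/s), Juno→Machine M2 (1729 ops/s), Cove→Machine M7 (1443 ops/s), Ember→Machine M5 (1733 ops/s) — total 1769+2395+1729+1443+1733 = 9069 ops/s.
Max-entry greedy (repeatedly take the single best remaining cell) gives 8261 ops/s, worse by 808.
Swapping Flint↔Nimbus (Flint→Machine M4 538 ops/s, Nimbus→Machine M6 732 ops/s) loses 2894.
No other one-to-one assignment exceeds 9069 ops/s.
Cove's own top instance is Machine M6 (1937 ops/s), but forcing Cove→Machine M6 and reassigning the rest optimally gives only 8117 ops/s — worse by 952.

Cove receives Machine M7.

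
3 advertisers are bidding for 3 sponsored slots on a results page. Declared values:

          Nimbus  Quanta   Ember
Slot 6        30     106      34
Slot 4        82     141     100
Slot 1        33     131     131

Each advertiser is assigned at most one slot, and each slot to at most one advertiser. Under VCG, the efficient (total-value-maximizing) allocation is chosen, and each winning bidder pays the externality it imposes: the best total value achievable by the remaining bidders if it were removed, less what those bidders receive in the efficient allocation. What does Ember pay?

Efficient allocation: Nimbus→Slot 4 ($82), Quanta→Slot 6 ($106), Ember→Slot 1 ($131); total welfare W = $319.
Ember receives Slot 1 at value $131, so the others get W − 131 = $188.
Without Ember: best allocation of the remaining 2 bidders over all 3 slots is Nimbus→Slot 4 ($82), Quanta→Slot 1 ($131), total $213.
VCG payment = (others' best without Ember) − (others' welfare with Ember) = 213 − 188 = $25.

Ember pays $25.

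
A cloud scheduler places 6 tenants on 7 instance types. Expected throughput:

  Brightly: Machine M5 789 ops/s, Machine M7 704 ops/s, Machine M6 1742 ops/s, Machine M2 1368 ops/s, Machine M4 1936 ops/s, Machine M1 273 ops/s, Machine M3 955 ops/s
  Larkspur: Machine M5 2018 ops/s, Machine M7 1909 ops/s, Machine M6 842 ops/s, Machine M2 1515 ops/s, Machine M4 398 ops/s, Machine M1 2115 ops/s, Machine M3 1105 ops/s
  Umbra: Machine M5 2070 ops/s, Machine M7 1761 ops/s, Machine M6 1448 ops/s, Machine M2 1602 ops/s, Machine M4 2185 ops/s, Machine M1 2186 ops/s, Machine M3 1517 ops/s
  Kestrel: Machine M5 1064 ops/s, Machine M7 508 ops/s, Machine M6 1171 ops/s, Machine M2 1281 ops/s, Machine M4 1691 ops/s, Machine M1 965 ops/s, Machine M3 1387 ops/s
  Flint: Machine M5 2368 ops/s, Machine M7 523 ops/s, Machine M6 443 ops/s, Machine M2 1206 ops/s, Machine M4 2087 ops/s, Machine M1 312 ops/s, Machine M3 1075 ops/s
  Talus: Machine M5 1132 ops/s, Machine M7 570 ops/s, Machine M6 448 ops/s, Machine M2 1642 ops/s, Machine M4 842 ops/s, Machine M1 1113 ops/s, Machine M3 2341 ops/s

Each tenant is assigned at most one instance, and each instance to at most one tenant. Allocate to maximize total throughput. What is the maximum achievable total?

Optimal: Brightly→Machine M6 (1742 ops/s), Larkspur→Machine M7 (1909 ops/s), Umbra→Machine M1 (2186 ops/s), Kestrel→Machine M4 (1691 ops/s), Flint→Machine M5 (2368 ops/s), Talus→Machine M3 (2341 ops/s) — total 1742+1909+2186+1691+2368+2341 = 12237 ops/s.
Column-greedy (each instance in turn goes to its best remaining tenant) gives 10811 ops/s, worse by 1426.
Next-best assignment: Brightly→Machine M6, Larkspur→Machine M1, Umbra→Machine M4, Kestrel→Machine M2, Flint→Machine M5, Talus→Machine M3 = 12032 ops/s.
Every other assignment is strictly worse.

Maximum total: 12237 ops/s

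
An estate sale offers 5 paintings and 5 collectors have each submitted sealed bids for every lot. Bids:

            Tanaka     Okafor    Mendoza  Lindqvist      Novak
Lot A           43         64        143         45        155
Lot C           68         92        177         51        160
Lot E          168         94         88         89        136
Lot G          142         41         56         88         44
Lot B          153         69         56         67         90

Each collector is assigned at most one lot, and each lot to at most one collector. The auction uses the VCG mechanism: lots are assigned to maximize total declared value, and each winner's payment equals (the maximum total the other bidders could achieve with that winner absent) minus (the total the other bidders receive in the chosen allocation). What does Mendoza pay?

Mendoza pays $13.

Efficient allocation: Tanaka→Lot B ($153), Okafor→Lot E ($94), Mendoza→Lot C ($177), Lindqvist→Lot G ($88), Novak→Lot A ($155); total welfare W = $667.
Mendoza receives Lot C at value $177, so the others get W − 177 = $490.
Without Mendoza: best allocation of the remaining 4 bidders over all 5 lots is Tanaka→Lot E ($168), Okafor→Lot C ($92), Lindqvist→Lot G ($88), Novak→Lot A ($155), total $503.
VCG payment = (others' best without Mendoza) − (others' welfare with Mendoza) = 503 − 490 = $13.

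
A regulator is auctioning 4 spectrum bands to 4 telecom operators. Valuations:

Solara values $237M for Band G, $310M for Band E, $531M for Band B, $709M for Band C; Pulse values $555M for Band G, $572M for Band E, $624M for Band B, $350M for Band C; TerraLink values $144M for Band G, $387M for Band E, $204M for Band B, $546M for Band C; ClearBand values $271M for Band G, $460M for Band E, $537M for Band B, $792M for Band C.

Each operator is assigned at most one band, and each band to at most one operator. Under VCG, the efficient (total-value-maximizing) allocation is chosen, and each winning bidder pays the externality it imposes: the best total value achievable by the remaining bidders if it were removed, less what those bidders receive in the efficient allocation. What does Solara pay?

Solara pays $69M.

Efficient allocation: Solara→Band B ($531M), Pulse→Band G ($555M), TerraLink→Band E ($387M), ClearBand→Band C ($792M); total welfare W = $2265M.
Solara receives Band B at value $531M, so the others get W − 531 = $1734M.
Without Solara: best allocation of the remaining 3 bidders over all 4 bands is Pulse→Band B ($624M), TerraLink→Band E ($387M), ClearBand→Band C ($792M), total $1803M.
VCG payment = (others' best without Solara) − (others' welfare with Solara) = 1803 − 1734 = $69M.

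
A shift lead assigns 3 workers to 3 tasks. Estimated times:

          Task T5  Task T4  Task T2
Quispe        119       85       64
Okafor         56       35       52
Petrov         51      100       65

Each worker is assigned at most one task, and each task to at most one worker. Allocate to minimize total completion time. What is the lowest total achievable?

Minimum total: 150 min

Optimal: Quispe→Task T2 (64 min), Okafor→Task T4 (35 min), Petrov→Task T5 (51 min) — total 64+35+51 = 150 min.
Next-best assignment: Quispe→Task T4, Okafor→Task T2, Petrov→Task T5 = 188 min.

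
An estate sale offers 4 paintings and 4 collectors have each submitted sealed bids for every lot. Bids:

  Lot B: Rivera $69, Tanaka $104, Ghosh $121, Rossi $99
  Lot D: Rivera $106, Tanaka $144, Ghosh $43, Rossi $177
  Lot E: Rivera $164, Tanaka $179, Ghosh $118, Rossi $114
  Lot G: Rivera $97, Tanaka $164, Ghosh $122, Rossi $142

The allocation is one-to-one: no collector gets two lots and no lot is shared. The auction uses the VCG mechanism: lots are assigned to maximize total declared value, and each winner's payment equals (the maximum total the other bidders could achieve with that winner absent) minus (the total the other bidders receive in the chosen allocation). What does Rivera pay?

Rivera pays $16.

Efficient allocation: Rivera→Lot E ($164), Tanaka→Lot G ($164), Ghosh→Lot B ($121), Rossi→Lot D ($177); total welfare W = $626.
Rivera receives Lot E at value $164, so the others get W − 164 = $462.
Without Rivera: best allocation of the remaining 3 bidders over all 4 lots is Tanaka→Lot E ($179), Ghosh→Lot G ($122), Rossi→Lot D ($177), total $478.
VCG payment = (others' best without Rivera) − (others' welfare with Rivera) = 478 − 462 = $16.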